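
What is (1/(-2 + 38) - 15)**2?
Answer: 290521/1296 ≈ 224.17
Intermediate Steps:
(1/(-2 + 38) - 15)**2 = (1/36 - 15)**2 = (-539/36)**2 = 290521/1296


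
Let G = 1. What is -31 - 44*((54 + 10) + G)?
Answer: -2891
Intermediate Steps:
-31 - 44*((54 + 10) + G) = -31 - 44*((54 + 10) + 1) = -31 - 44*(64 + 1) = -31 - 44*65 = -31 - 2860 = -2891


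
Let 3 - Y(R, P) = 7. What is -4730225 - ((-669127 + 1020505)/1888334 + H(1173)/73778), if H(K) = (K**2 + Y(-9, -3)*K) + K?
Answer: -164751441652801931/34829376463 ≈ -4.7302e+6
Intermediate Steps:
Y(R, P) = -4 (Y(R, P) = 3 - 1*7 = 3 - 7 = -4)
H(K) = K**2 - 3*K (H(K) = (K**2 - 4*K) + K = K**2 - 3*K)
-4730225 - ((-669127 + 1020505)/1888334 + H(1173)/73778) = -4730225 - ((-669127 + 1020505)/1888334 + (1173*(-3 + 1173))/73778) = -4730225 - (351378*(1/1888334) + (1173*1170)*(1/73778)) = -4730225 - (175689/944167 + 1372410*(1/73778)) = -4730225 - (175689/944167 + 686205/36889) = -4730225 - 1*654373107756/34829376463 = -4730225 - 654373107756/34829376463 = -164751441652801931/34829376463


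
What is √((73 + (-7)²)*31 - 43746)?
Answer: 2*I*√9991 ≈ 199.91*I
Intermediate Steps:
√((73 + (-7)²)*31 - 43746) = √((73 + 49)*31 - 43746) = √(122*31 - 43746) = √(3782 - 43746) = √(-39964) = 2*I*√9991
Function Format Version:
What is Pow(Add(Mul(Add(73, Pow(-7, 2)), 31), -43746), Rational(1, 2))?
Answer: Mul(2, I, Pow(9991, Rational(1, 2))) ≈ Mul(199.91, I)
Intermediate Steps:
Pow(Add(Mul(Add(73, Pow(-7, 2)), 31), -43746), Rational(1, 2)) = Pow(Add(Mul(Add(73, 49), 31), -43746), Rational(1, 2)) = Pow(Add(Mul(122, 31), -43746), Rational(1, 2)) = Pow(Add(3782, -43746), Rational(1, 2)) = Pow(-39964, Rational(1, 2)) = Mul(2, I, Pow(9991, Rational(1, 2)))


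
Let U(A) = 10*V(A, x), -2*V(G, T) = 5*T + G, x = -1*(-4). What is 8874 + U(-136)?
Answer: 9454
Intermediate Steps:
x = 4
V(G, T) = -5*T/2 - G/2 (V(G, T) = -(5*T + G)/2 = -(G + 5*T)/2 = -5*T/2 - G/2)
U(A) = -100 - 5*A (U(A) = 10*(-5/2*4 - A/2) = 10*(-10 - A/2) = -100 - 5*A)
8874 + U(-136) = 8874 + (-100 - 5*(-136)) = 8874 + (-100 + 680) = 8874 + 580 = 9454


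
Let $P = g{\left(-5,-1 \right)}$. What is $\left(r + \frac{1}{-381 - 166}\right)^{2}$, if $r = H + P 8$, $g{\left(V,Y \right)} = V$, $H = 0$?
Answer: $\frac{478778161}{299209} \approx 1600.1$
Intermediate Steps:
$P = -5$
$r = -40$ ($r = 0 - 40 = -40$)
$\left(r + \frac{1}{-381 - 166}\right)^{2} = \left(-40 + \frac{1}{-381 - 166}\right)^{2} = \left(-40 + \frac{1}{-547}\right)^{2} = \left(-40 - \frac{1}{547}\right)^{2} = \left(- \frac{21881}{547}\right)^{2} = \frac{478778161}{299209}$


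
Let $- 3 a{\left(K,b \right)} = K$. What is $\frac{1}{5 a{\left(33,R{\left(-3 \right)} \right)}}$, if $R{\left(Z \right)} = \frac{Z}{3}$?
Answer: $- \frac{1}{55} \approx -0.018182$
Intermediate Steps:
$R{\left(Z \right)} = \frac{Z}{3}$ ($R{\left(Z \right)} = Z \frac{1}{3} = \frac{Z}{3}$)
$a{\left(K,b \right)} = - \frac{K}{3}$
$\frac{1}{5 a{\left(33,R{\left(-3 \right)} \right)}} = \frac{1}{5 \left(\left(- \frac{1}{3}\right) 33\right)} = \frac{1}{5 \left(-11\right)} = \frac{1}{-55} = - \frac{1}{55}$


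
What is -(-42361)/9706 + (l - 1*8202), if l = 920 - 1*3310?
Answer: -102763591/9706 ≈ -10588.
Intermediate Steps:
l = -2390 (l = 920 - 3310 = -2390)
-(-42361)/9706 + (l - 1*8202) = -(-42361)/9706 + (-2390 - 1*8202) = -(-42361)/9706 + (-2390 - 8202) = -1*(-42361/9706) - 10592 = 42361/9706 - 10592 = -102763591/9706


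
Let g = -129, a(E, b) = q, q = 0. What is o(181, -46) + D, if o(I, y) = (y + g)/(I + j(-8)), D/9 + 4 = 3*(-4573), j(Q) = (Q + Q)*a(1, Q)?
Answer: -22354942/181 ≈ -1.2351e+5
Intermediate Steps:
a(E, b) = 0
j(Q) = 0 (j(Q) = (Q + Q)*0 = (2*Q)*0 = 0)
D = -123507 (D = -36 + 9*(3*(-4573)) = -36 + 9*(-13719) = -36 - 123471 = -123507)
o(I, y) = (-129 + y)/I (o(I, y) = (y - 129)/(I + 0) = (-129 + y)/I)
o(181, -46) + D = (-129 - 46)/181 - 123507 = (1/181)*(-175) - 123507 = -175/181 - 123507 = -22354942/181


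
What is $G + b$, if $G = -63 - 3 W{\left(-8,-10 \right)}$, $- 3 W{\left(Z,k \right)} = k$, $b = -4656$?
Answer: $-4729$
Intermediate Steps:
$W{\left(Z,k \right)} = - \frac{k}{3}$
$G = -73$ ($G = -63 - 3 \left(\left(- \frac{1}{3}\right) \left(-10\right)\right) = -63 - 10 = -73$)
$G + b = -73 - 4656 = -4729$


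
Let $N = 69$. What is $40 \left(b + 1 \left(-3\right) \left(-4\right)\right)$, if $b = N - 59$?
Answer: $880$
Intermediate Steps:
$b = 10$ ($b = 69 - 59 = 10$)
$40 \left(b + 1 \left(-3\right) \left(-4\right)\right) = 40 \left(10 + 1 \left(-3\right) \left(-4\right)\right) = 40 \left(10 - -12\right) = 40 \left(10 + 12\right) = 40 \cdot 22 = 880$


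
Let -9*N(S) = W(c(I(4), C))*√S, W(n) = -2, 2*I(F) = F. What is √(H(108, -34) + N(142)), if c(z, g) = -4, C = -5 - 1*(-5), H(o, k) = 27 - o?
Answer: √(-729 + 2*√142)/3 ≈ 8.8517*I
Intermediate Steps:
I(F) = F/2
C = 0 (C = -5 + 5 = 0)
N(S) = 2*√S/9 (N(S) = -(-2)*√S/9 = 2*√S/9)
√(H(108, -34) + N(142)) = √((27 - 1*108) + 2*√142/9) = √((27 - 108) + 2*√142/9) = √(-81 + 2*√142/9)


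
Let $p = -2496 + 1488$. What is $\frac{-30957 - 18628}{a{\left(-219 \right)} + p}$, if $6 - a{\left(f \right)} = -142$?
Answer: $\frac{9917}{172} \approx 57.657$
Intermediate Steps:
$p = -1008$
$a{\left(f \right)} = 148$ ($a{\left(f \right)} = 6 - -142 = 6 + 142 = 148$)
$\frac{-30957 - 18628}{a{\left(-219 \right)} + p} = \frac{-30957 - 18628}{148 - 1008} = - \frac{49585}{-860} = \left(-49585\right) \left(- \frac{1}{860}\right) = \frac{9917}{172}$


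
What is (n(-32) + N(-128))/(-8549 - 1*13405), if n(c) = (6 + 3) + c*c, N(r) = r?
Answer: -905/21954 ≈ -0.041223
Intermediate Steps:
n(c) = 9 + c²
(n(-32) + N(-128))/(-8549 - 1*13405) = ((9 + (-32)²) - 128)/(-8549 - 1*13405) = ((9 + 1024) - 128)/(-8549 - 13405) = (1033 - 128)/(-21954) = 905*(-1/21954) = -905/21954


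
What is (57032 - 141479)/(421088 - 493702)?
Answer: 84447/72614 ≈ 1.1630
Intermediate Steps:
(57032 - 141479)/(421088 - 493702) = -84447/(-72614) = -84447*(-1/72614) = 84447/72614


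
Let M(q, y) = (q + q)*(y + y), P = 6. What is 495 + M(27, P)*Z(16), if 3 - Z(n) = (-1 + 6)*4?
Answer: -10521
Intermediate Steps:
Z(n) = -17 (Z(n) = 3 - (-1 + 6)*4 = 3 - 5*4 = 3 - 1*20 = 3 - 20 = -17)
M(q, y) = 4*q*y (M(q, y) = (2*q)*(2*y) = 4*q*y)
495 + M(27, P)*Z(16) = 495 + (4*27*6)*(-17) = 495 + 648*(-17) = 495 - 11016 = -10521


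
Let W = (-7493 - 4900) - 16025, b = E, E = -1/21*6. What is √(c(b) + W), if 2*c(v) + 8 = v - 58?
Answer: I*√1394106/7 ≈ 168.67*I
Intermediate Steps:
E = -2/7 (E = -1*1/21*6 = -1/21*6 = -2/7 ≈ -0.28571)
b = -2/7 ≈ -0.28571
c(v) = -33 + v/2 (c(v) = -4 + (v - 58)/2 = -4 + (-58 + v)/2 = -4 + (-29 + v/2) = -33 + v/2)
W = -28418 (W = -12393 - 16025 = -28418)
√(c(b) + W) = √((-33 + (½)*(-2/7)) - 28418) = √((-33 - ⅐) - 28418) = √(-232/7 - 28418) = √(-199158/7) = I*√1394106/7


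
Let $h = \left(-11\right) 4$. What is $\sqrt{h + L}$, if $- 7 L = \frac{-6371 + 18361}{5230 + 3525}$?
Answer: $\frac{i \sqrt{6639690442}}{12257} \approx 6.648 i$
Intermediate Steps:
$h = -44$
$L = - \frac{2398}{12257}$ ($L = - \frac{\left(-6371 + 18361\right) \frac{1}{5230 + 3525}}{7} = - \frac{11990 \cdot \frac{1}{8755}}{7} = \left(- \frac{1}{7}\right) \frac{2398}{1751} = - \frac{2398}{12257} \approx -0.19564$)
$\sqrt{h + L} = \sqrt{-44 - \frac{2398}{12257}} = \sqrt{- \frac{541706}{12257}} = \frac{i \sqrt{6639690442}}{12257}$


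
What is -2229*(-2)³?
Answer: 17832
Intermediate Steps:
-2229*(-2)³ = -2229*(-8) = 17832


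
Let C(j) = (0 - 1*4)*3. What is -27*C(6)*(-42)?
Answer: -13608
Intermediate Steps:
C(j) = -12 (C(j) = (0 - 4)*3 = -4*3 = -12)
-27*C(6)*(-42) = -27*(-12)*(-42) = 324*(-42) = -13608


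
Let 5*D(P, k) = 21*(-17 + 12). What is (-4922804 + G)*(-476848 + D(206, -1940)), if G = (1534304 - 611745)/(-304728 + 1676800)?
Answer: 3220983337976372901/1372072 ≈ 2.3475e+12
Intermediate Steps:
G = 922559/1372072 ≈ 0.67238
D(P, k) = -21 (D(P, k) = (21*(-17 + 12))/5 = (21*(-5))/5 = (⅕)*(-105) = -21)
(-4922804 + G)*(-476848 + D(206, -1940)) = (-4922804 + 922559/1372072)*(-476848 - 21) = -6754440607329/1372072*(-476869) = 3220983337976372901/1372072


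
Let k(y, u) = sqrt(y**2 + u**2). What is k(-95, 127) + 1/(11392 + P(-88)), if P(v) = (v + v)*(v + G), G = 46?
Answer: 1/18784 + sqrt(25154) ≈ 158.60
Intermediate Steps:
P(v) = 2*v*(46 + v) (P(v) = (v + v)*(v + 46) = (2*v)*(46 + v) = 2*v*(46 + v))
k(y, u) = sqrt(u**2 + y**2)
k(-95, 127) + 1/(11392 + P(-88)) = sqrt(127**2 + (-95)**2) + 1/(11392 + 2*(-88)*(46 - 88)) = sqrt(16129 + 9025) + 1/(11392 + 2*(-88)*(-42)) = sqrt(25154) + 1/(11392 + 7392) = sqrt(25154) + 1/18784 = 1/18784 + sqrt(25154)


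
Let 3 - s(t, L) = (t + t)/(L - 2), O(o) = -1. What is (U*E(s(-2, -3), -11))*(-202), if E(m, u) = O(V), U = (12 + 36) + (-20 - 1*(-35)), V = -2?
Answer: 12726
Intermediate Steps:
s(t, L) = 3 - 2*t/(-2 + L) (s(t, L) = 3 - (t + t)/(L - 2) = 3 - 2*t/(-2 + L))
U = 63 (U = 48 + (-20 + 35) = 48 + 15 = 63)
E(m, u) = -1
(U*E(s(-2, -3), -11))*(-202) = (63*(-1))*(-202) = -63*(-202) = 12726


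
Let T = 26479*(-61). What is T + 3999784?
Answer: 2384565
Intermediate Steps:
T = -1615219
T + 3999784 = -1615219 + 3999784 = 2384565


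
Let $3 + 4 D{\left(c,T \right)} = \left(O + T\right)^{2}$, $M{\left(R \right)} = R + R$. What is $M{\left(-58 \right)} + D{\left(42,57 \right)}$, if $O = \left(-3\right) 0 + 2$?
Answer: $\frac{1507}{2} \approx 753.5$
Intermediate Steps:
$O = 2$ ($O = 0 + 2 = 2$)
$M{\left(R \right)} = 2 R$
$D{\left(c,T \right)} = - \frac{3}{4} + \frac{\left(2 + T\right)^{2}}{4}$
$M{\left(-58 \right)} + D{\left(42,57 \right)} = 2 \left(-58\right) - \left(\frac{3}{4} - \frac{\left(2 + 57\right)^{2}}{4}\right) = -116 - \left(\frac{3}{4} - \frac{59^{2}}{4}\right) = -116 + \left(- \frac{3}{4} + \frac{1}{4} \cdot 3481\right) = -116 + \left(- \frac{3}{4} + \frac{3481}{4}\right) = -116 + \frac{1739}{2} = \frac{1507}{2}$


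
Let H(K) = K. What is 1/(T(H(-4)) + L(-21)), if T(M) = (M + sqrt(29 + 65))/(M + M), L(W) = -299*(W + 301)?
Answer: -2679024/224286549721 + 4*sqrt(94)/224286549721 ≈ -1.1944e-5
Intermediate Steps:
L(W) = -89999 - 299*W (L(W) = -299*(301 + W) = -89999 - 299*W)
T(M) = (M + sqrt(94))/(2*M) (T(M) = (M + sqrt(94))/((2*M)) = (M + sqrt(94))*(1/(2*M)) = (M + sqrt(94))/(2*M))
1/(T(H(-4)) + L(-21)) = 1/((1/2)*(-4 + sqrt(94))/(-4) + (-89999 - 299*(-21))) = 1/((1/2)*(-1/4)*(-4 + sqrt(94)) + (-89999 + 6279)) = 1/((1/2 - sqrt(94)/8) - 83720) = 1/(-167439/2 - sqrt(94)/8)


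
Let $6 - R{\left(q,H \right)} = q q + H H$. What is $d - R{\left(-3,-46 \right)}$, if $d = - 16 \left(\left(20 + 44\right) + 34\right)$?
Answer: $551$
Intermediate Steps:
$R{\left(q,H \right)} = 6 - H^{2} - q^{2}$ ($R{\left(q,H \right)} = 6 - \left(q q + H H\right) = 6 - \left(q^{2} + H^{2}\right) = 6 - \left(H^{2} + q^{2}\right) = 6 - H^{2} - q^{2}$)
$d = -1568$ ($d = - 16 \left(64 + 34\right) = \left(-16\right) 98 = -1568$)
$d - R{\left(-3,-46 \right)} = -1568 - \left(6 - \left(-46\right)^{2} - \left(-3\right)^{2}\right) = -1568 - \left(6 - 2116 - 9\right) = -1568 - -2119 = -1568 + 2119 = 551$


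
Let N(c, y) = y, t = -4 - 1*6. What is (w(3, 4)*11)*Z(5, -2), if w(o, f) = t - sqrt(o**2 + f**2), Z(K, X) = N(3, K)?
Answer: -825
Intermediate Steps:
t = -10 (t = -4 - 6 = -10)
Z(K, X) = K
w(o, f) = -10 - sqrt(f**2 + o**2) (w(o, f) = -10 - sqrt(o**2 + f**2) = -10 - sqrt(f**2 + o**2))
(w(3, 4)*11)*Z(5, -2) = ((-10 - sqrt(4**2 + 3**2))*11)*5 = ((-10 - sqrt(16 + 9))*11)*5 = ((-10 - sqrt(25))*11)*5 = ((-10 - 1*5)*11)*5 = ((-10 - 5)*11)*5 = -15*11*5 = -165*5 = -825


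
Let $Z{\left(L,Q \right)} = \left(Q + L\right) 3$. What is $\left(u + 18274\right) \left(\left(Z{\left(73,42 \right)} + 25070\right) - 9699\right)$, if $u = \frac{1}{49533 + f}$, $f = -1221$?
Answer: $\frac{3468731358281}{12078} \approx 2.8719 \cdot 10^{8}$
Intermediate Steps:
$Z{\left(L,Q \right)} = 3 L + 3 Q$ ($Z{\left(L,Q \right)} = \left(L + Q\right) 3 = 3 L + 3 Q$)
$u = \frac{1}{48312}$ ($u = \frac{1}{49533 - 1221} = \frac{1}{48312} \approx 2.0699 \cdot 10^{-5}$)
$\left(u + 18274\right) \left(\left(Z{\left(73,42 \right)} + 25070\right) - 9699\right) = \left(\frac{1}{48312} + 18274\right) \left(\left(\left(3 \cdot 73 + 3 \cdot 42\right) + 25070\right) - 9699\right) = \frac{882853489 \left(\left(\left(219 + 126\right) + 25070\right) - 9699\right)}{48312} = \frac{882853489 \left(\left(345 + 25070\right) - 9699\right)}{48312} = \frac{882853489 \left(25415 - 9699\right)}{48312} = \frac{882853489}{48312} \cdot 15716 = \frac{3468731358281}{12078}$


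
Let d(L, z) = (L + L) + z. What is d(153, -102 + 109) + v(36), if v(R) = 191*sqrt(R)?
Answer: 1459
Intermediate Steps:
d(L, z) = z + 2*L (d(L, z) = 2*L + z = z + 2*L)
d(153, -102 + 109) + v(36) = ((-102 + 109) + 2*153) + 191*sqrt(36) = (7 + 306) + 191*6 = 313 + 1146 = 1459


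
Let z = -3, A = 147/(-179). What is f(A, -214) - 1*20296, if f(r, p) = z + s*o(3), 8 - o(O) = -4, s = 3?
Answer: -20263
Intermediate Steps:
A = -147/179 (A = 147*(-1/179) = -147/179 ≈ -0.82123)
o(O) = 12 (o(O) = 8 - 1*(-4) = 8 + 4 = 12)
f(r, p) = 33 (f(r, p) = -3 + 3*12 = -3 + 36 = 33)
f(A, -214) - 1*20296 = 33 - 1*20296 = 33 - 20296 = -20263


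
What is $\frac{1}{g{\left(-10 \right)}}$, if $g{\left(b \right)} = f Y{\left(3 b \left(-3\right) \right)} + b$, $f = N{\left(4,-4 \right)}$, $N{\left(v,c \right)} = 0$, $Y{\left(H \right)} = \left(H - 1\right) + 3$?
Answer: $- \frac{1}{10} \approx -0.1$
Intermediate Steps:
$Y{\left(H \right)} = 2 + H$ ($Y{\left(H \right)} = \left(-1 + H\right) + 3 = 2 + H$)
$f = 0$
$g{\left(b \right)} = b$ ($g{\left(b \right)} = 0 \left(2 + 3 b \left(-3\right)\right) + b = 0 \left(2 - 9 b\right) + b = 0 + b = b$)
$\frac{1}{g{\left(-10 \right)}} = \frac{1}{-10} = - \frac{1}{10}$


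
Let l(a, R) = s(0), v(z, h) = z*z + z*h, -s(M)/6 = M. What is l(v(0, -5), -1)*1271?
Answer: 0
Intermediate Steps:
s(M) = -6*M
v(z, h) = z² + h*z
l(a, R) = 0 (l(a, R) = -6*0 = 0)
l(v(0, -5), -1)*1271 = 0*1271 = 0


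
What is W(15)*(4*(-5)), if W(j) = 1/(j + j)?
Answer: -⅔ ≈ -0.66667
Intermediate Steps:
W(j) = 1/(2*j)
W(15)*(4*(-5)) = ((½)/15)*(4*(-5)) = ((½)*(1/15))*(-20) = (1/30)*(-20) = -⅔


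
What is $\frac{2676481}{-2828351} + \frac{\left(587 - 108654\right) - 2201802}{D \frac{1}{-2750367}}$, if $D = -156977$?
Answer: $- \frac{17968478889346846910}{443986054927} \approx -4.0471 \cdot 10^{7}$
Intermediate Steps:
$\frac{2676481}{-2828351} + \frac{\left(587 - 108654\right) - 2201802}{D \frac{1}{-2750367}} = \frac{2676481}{-2828351} + \frac{\left(587 - 108654\right) - 2201802}{\left(-156977\right) \frac{1}{-2750367}} = 2676481 \left(- \frac{1}{2828351}\right) + \frac{\left(587 - 108654\right) - 2201802}{\left(-156977\right) \left(- \frac{1}{2750367}\right)} = - \frac{2676481}{2828351} + \frac{-108067 - 2201802}{\frac{156977}{2750367}} = - \frac{2676481}{2828351} - \frac{6352987471923}{156977} = - \frac{17968478889346846910}{443986054927}$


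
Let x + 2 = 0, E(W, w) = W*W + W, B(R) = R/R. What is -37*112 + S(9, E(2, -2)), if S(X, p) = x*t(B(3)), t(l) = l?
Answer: -4146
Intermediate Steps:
B(R) = 1
E(W, w) = W + W² (E(W, w) = W² + W = W + W²)
x = -2 (x = -2 + 0 = -2)
S(X, p) = -2 (S(X, p) = -2*1 = -2)
-37*112 + S(9, E(2, -2)) = -37*112 - 2 = -4144 - 2 = -4146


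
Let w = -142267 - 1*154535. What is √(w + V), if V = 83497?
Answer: I*√213305 ≈ 461.85*I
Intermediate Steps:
w = -296802 (w = -142267 - 154535 = -296802)
√(w + V) = √(-296802 + 83497) = √(-213305) = I*√213305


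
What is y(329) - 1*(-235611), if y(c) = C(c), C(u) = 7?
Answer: 235618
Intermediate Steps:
y(c) = 7
y(329) - 1*(-235611) = 7 - 1*(-235611) = 7 + 235611 = 235618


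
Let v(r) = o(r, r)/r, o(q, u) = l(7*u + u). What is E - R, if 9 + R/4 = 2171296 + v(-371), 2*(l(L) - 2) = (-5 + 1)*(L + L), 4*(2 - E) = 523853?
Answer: -13082916143/1484 ≈ -8.8160e+6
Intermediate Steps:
E = -523845/4 (E = 2 - ¼*523853 = 2 - 523853/4 = -523845/4 ≈ -1.3096e+5)
l(L) = 2 - 4*L (l(L) = 2 + ((-5 + 1)*(L + L))/2 = 2 + (-8*L)/2 = 2 - 4*L)
o(q, u) = 2 - 32*u (o(q, u) = 2 - 4*(7*u + u) = 2 - 32*u)
v(r) = (2 - 32*r)/r
R = 3222142412/371 (R = -36 + 4*(2171296 + (-32 + 2/(-371))) = -36 + 4*(2171296 + (-32 + 2*(-1/371))) = -36 + 4*(2171296 + (-32 - 2/371)) = -36 + 4*(2171296 - 11874/371) = -36 + 4*(805538942/371) = -36 + 3222155768/371 = 3222142412/371 ≈ 8.6850e+6)
E - R = -523845/4 - 1*3222142412/371 = -523845/4 - 3222142412/371 = -13082916143/1484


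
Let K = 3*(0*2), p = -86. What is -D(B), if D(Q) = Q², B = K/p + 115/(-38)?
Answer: -13225/1444 ≈ -9.1586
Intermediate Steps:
K = 0 (K = 3*0 = 0)
B = -115/38 (B = 0/(-86) + 115/(-38) = 0*(-1/86) + 115*(-1/38) = 0 - 115/38 = -115/38 ≈ -3.0263)
-D(B) = -(-115/38)² = -1*13225/1444 = -13225/1444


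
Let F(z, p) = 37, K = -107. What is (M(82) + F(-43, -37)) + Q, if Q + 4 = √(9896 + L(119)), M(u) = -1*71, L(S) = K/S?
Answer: -38 + √140124523/119 ≈ 61.474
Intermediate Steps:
L(S) = -107/S
M(u) = -71
Q = -4 + √140124523/119 (Q = -4 + √(9896 - 107/119) = -4 + √(1177517/119) = -4 + √140124523/119 ≈ 95.474)
(M(82) + F(-43, -37)) + Q = (-71 + 37) + (-4 + √140124523/119) = -34 + (-4 + √140124523/119) = -38 + √140124523/119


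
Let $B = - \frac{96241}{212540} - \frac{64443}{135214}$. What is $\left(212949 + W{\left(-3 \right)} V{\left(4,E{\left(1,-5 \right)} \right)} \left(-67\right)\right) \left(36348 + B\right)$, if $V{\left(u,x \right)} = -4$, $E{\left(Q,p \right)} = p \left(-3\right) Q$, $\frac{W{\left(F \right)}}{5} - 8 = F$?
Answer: $\frac{114717846549447773407}{14369191780} \approx 7.9836 \cdot 10^{9}$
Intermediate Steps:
$W{\left(F \right)} = 40 + 5 F$
$E{\left(Q,p \right)} = - 3 Q p$ ($E{\left(Q,p \right)} = - 3 p Q = - 3 Q p$)
$B = - \frac{13354922897}{14369191780}$ ($B = \left(-96241\right) \frac{1}{212540} - \frac{64443}{135214} = - \frac{96241}{212540} - \frac{64443}{135214} = - \frac{13354922897}{14369191780} \approx -0.92941$)
$\left(212949 + W{\left(-3 \right)} V{\left(4,E{\left(1,-5 \right)} \right)} \left(-67\right)\right) \left(36348 + B\right) = \left(212949 + \left(40 + 5 \left(-3\right)\right) \left(-4\right) \left(-67\right)\right) \left(36348 - \frac{13354922897}{14369191780}\right) = \left(212949 + \left(40 - 15\right) \left(-4\right) \left(-67\right)\right) \frac{522278027896543}{14369191780} = \left(212949 + 25 \left(-4\right) \left(-67\right)\right) \frac{522278027896543}{14369191780} = \left(212949 - -6700\right) \frac{522278027896543}{14369191780} = \left(212949 + 6700\right) \frac{522278027896543}{14369191780} = 219649 \cdot \frac{522278027896543}{14369191780} = \frac{114717846549447773407}{14369191780}$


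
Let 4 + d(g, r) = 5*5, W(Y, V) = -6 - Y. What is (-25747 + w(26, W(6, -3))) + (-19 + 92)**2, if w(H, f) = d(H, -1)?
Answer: -20397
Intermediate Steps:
d(g, r) = 21 (d(g, r) = -4 + 5*5 = -4 + 25 = 21)
w(H, f) = 21
(-25747 + w(26, W(6, -3))) + (-19 + 92)**2 = (-25747 + 21) + (-19 + 92)**2 = -25726 + 73**2 = -25726 + 5329 = -20397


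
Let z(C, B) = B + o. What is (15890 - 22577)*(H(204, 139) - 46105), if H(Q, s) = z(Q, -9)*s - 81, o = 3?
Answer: 314422740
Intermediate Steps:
z(C, B) = 3 + B (z(C, B) = B + 3 = 3 + B)
H(Q, s) = -81 - 6*s (H(Q, s) = (3 - 9)*s - 81 = -6*s - 81 = -81 - 6*s)
(15890 - 22577)*(H(204, 139) - 46105) = (15890 - 22577)*((-81 - 6*139) - 46105) = -6687*((-81 - 834) - 46105) = -6687*(-915 - 46105) = -6687*(-47020) = 314422740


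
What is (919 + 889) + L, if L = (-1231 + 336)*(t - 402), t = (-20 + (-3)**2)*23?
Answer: 588033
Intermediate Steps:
t = -253 (t = (-20 + 9)*23 = -11*23 = -253)
L = 586225 (L = (-1231 + 336)*(-253 - 402) = -895*(-655) = 586225)
(919 + 889) + L = (919 + 889) + 586225 = 1808 + 586225 = 588033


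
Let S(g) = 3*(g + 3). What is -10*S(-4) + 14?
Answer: 44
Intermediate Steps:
S(g) = 9 + 3*g (S(g) = 3*(3 + g) = 9 + 3*g)
-10*S(-4) + 14 = -10*(9 + 3*(-4)) + 14 = -10*(9 - 12) + 14 = -10*(-3) + 14 = 30 + 14 = 44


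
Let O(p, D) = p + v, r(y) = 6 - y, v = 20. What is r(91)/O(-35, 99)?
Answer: 17/3 ≈ 5.6667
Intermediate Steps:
O(p, D) = 20 + p (O(p, D) = p + 20 = 20 + p)
r(91)/O(-35, 99) = (6 - 1*91)/(20 - 35) = (6 - 91)/(-15) = -85*(-1/15) = 17/3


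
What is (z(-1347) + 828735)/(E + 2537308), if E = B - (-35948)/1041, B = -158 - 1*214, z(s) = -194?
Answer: 862511181/2640986324 ≈ 0.32659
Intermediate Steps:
B = -372 (B = -158 - 214 = -372)
E = -351304/1041 (E = -372 - (-35948)/1041 = -372 - 817*(-44/1041) = -372 + 35948/1041 = -351304/1041 ≈ -337.47)
(z(-1347) + 828735)/(E + 2537308) = (-194 + 828735)/(-351304/1041 + 2537308) = 828541/(2640986324/1041) = 828541*(1041/2640986324) = 862511181/2640986324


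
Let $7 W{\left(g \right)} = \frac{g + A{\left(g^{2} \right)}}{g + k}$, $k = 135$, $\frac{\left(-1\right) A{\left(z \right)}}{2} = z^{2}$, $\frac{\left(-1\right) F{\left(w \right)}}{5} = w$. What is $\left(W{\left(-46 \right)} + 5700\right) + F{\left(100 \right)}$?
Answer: $- \frac{5715358}{623} \approx -9173.9$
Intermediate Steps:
$F{\left(w \right)} = - 5 w$
$A{\left(z \right)} = - 2 z^{2}$
$W{\left(g \right)} = \frac{g - 2 g^{4}}{7 \left(135 + g\right)}$ ($W{\left(g \right)} = \frac{\left(g - 2 \left(g^{2}\right)^{2}\right) \frac{1}{g + 135}}{7} = \frac{\left(g - 2 g^{4}\right) \frac{1}{135 + g}}{7} = \frac{\frac{1}{135 + g} \left(g - 2 g^{4}\right)}{7} = \frac{g - 2 g^{4}}{7 \left(135 + g\right)}$)
$\left(W{\left(-46 \right)} + 5700\right) + F{\left(100 \right)} = \left(\frac{-46 - 2 \left(-46\right)^{4}}{945 + 7 \left(-46\right)} + 5700\right) - 500 = \left(\frac{-46 - 8954912}{945 - 322} + 5700\right) - 500 = \left(\frac{-46 - 8954912}{623} + 5700\right) - 500 = \left(\frac{1}{623} \left(-8954958\right) + 5700\right) - 500 = \left(- \frac{8954958}{623} + 5700\right) - 500 = - \frac{5403858}{623} - 500 = - \frac{5715358}{623}$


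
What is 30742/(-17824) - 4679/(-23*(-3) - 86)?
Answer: 41437941/151504 ≈ 273.51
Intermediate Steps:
30742/(-17824) - 4679/(-23*(-3) - 86) = 30742*(-1/17824) - 4679/(69 - 86) = -15371/8912 - 4679/(-17) = -15371/8912 - 4679*(-1/17) = -15371/8912 + 4679/17 = 41437941/151504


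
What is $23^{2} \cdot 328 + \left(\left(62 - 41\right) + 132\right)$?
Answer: $173665$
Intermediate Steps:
$23^{2} \cdot 328 + \left(\left(62 - 41\right) + 132\right) = 529 \cdot 328 + \left(21 + 132\right) = 173512 + 153 = 173665$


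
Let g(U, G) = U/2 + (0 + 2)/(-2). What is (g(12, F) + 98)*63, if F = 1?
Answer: 6489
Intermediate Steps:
g(U, G) = -1 + U/2 (g(U, G) = U*(½) + 2*(-½) = U/2 - 1 = -1 + U/2)
(g(12, F) + 98)*63 = ((-1 + (½)*12) + 98)*63 = ((-1 + 6) + 98)*63 = (5 + 98)*63 = 103*63 = 6489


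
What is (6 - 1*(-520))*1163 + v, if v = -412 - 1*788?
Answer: 610538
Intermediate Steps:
v = -1200 (v = -412 - 788 = -1200)
(6 - 1*(-520))*1163 + v = (6 - 1*(-520))*1163 - 1200 = (6 + 520)*1163 - 1200 = 526*1163 - 1200 = 611738 - 1200 = 610538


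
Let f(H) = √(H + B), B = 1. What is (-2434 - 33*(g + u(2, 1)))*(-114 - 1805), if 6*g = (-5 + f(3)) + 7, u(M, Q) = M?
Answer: 4839718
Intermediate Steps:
f(H) = √(1 + H) (f(H) = √(H + 1) = √(1 + H))
g = ⅔ (g = ((-5 + √(1 + 3)) + 7)/6 = ((-5 + √4) + 7)/6 = ((-5 + 2) + 7)/6 = (-3 + 7)/6 = (⅙)*4 = ⅔ ≈ 0.66667)
(-2434 - 33*(g + u(2, 1)))*(-114 - 1805) = (-2434 - 33*(⅔ + 2))*(-114 - 1805) = (-2434 - 33*8/3)*(-1919) = (-2434 - 88)*(-1919) = -2522*(-1919) = 4839718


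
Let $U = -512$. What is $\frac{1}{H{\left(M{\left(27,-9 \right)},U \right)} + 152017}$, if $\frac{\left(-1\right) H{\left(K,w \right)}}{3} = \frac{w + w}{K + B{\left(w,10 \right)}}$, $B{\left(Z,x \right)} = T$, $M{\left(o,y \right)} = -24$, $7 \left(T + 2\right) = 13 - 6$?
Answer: $\frac{25}{3797353} \approx 6.5835 \cdot 10^{-6}$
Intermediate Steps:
$T = -1$ ($T = -2 + \frac{13 - 6}{7} = -2 + \frac{1}{7} \cdot 7 = -2 + 1 = -1$)
$B{\left(Z,x \right)} = -1$
$H{\left(K,w \right)} = - \frac{6 w}{-1 + K}$ ($H{\left(K,w \right)} = - 3 \frac{w + w}{K - 1} = - 3 \frac{2 w}{-1 + K} = - \frac{6 w}{-1 + K}$)
$\frac{1}{H{\left(M{\left(27,-9 \right)},U \right)} + 152017} = \frac{1}{\left(-6\right) \left(-512\right) \frac{1}{-1 - 24} + 152017} = \frac{1}{\left(-6\right) \left(-512\right) \frac{1}{-25} + 152017} = \frac{1}{\left(-6\right) \left(-512\right) \left(- \frac{1}{25}\right) + 152017} = \frac{1}{- \frac{3072}{25} + 152017} = \frac{1}{\frac{3797353}{25}} = \frac{25}{3797353}$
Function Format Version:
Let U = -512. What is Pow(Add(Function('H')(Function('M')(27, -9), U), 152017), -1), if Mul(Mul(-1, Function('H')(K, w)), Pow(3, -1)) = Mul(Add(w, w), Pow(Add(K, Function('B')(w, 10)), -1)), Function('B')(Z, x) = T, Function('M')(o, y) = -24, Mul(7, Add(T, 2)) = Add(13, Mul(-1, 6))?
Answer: Rational(25, 3797353) ≈ 6.5835e-6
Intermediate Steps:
T = -1 (T = Add(-2, Mul(Rational(1, 7), Add(13, Mul(-1, 6)))) = Add(-2, Mul(Rational(1, 7), Add(13, -6))) = Add(-2, Mul(Rational(1, 7), 7)) = Add(-2, 1) = -1)
Function('B')(Z, x) = -1
Function('H')(K, w) = Mul(-6, w, Pow(Add(-1, K), -1)) (Function('H')(K, w) = Mul(-3, Mul(Add(w, w), Pow(Add(K, -1), -1))) = Mul(-3, Mul(Mul(2, w), Pow(Add(-1, K), -1))) = Mul(-3, Mul(2, w, Pow(Add(-1, K), -1))) = Mul(-6, w, Pow(Add(-1, K), -1)))
Pow(Add(Function('H')(Function('M')(27, -9), U), 152017), -1) = Pow(Add(Mul(-6, -512, Pow(Add(-1, -24), -1)), 152017), -1) = Pow(Add(Mul(-6, -512, Pow(-25, -1)), 152017), -1) = Pow(Add(Mul(-6, -512, Rational(-1, 25)), 152017), -1) = Pow(Add(Rational(-3072, 25), 152017), -1) = Pow(Rational(3797353, 25), -1) = Rational(25, 3797353)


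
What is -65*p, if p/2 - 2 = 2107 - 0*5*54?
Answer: -274170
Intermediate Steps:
p = 4218 (p = 4 + 2*(2107 - 0*5*54) = 4 + 2*(2107 - 0*54) = 4 + 2*(2107 - 1*0) = 4 + 2*(2107 + 0) = 4 + 2*2107 = 4 + 4214 = 4218)
-65*p = -65*4218 = -274170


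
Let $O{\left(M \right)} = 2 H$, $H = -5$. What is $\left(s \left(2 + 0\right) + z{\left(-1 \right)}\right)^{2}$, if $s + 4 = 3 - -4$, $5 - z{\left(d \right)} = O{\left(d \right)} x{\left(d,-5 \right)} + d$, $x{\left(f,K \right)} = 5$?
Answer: $3844$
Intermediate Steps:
$O{\left(M \right)} = -10$ ($O{\left(M \right)} = 2 \left(-5\right) = -10$)
$z{\left(d \right)} = 55 - d$ ($z{\left(d \right)} = 5 - \left(\left(-10\right) 5 + d\right) = 5 - \left(-50 + d\right) = 55 - d$)
$s = 3$ ($s = -4 + \left(3 - -4\right) = -4 + \left(3 + 4\right) = -4 + 7 = 3$)
$\left(s \left(2 + 0\right) + z{\left(-1 \right)}\right)^{2} = \left(3 \left(2 + 0\right) + \left(55 - -1\right)\right)^{2} = \left(3 \cdot 2 + \left(55 + 1\right)\right)^{2} = \left(6 + 56\right)^{2} = 62^{2} = 3844$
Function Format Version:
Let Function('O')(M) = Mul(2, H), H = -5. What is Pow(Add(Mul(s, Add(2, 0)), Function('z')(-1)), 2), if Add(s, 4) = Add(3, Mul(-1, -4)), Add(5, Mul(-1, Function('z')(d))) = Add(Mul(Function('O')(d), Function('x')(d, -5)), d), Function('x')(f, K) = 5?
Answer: 3844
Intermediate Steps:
Function('O')(M) = -10 (Function('O')(M) = Mul(2, -5) = -10)
Function('z')(d) = Add(55, Mul(-1, d)) (Function('z')(d) = Add(5, Mul(-1, Add(Mul(-10, 5), d))) = Add(5, Mul(-1, Add(-50, d))) = Add(5, Add(50, Mul(-1, d))) = Add(55, Mul(-1, d)))
s = 3 (s = Add(-4, Add(3, Mul(-1, -4))) = Add(-4, Add(3, 4)) = Add(-4, 7) = 3)
Pow(Add(Mul(s, Add(2, 0)), Function('z')(-1)), 2) = Pow(Add(Mul(3, Add(2, 0)), Add(55, Mul(-1, -1))), 2) = Pow(Add(Mul(3, 2), Add(55, 1)), 2) = Pow(Add(6, 56), 2) = Pow(62, 2) = 3844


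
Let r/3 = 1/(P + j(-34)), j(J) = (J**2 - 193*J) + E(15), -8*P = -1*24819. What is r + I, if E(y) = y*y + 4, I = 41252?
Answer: 1215490188/29465 ≈ 41252.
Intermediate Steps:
E(y) = 4 + y**2 (E(y) = y**2 + 4 = 4 + y**2)
P = 24819/8 (P = -(-1)*24819/8 = -1/8*(-24819) = 24819/8 ≈ 3102.4)
j(J) = 229 + J**2 - 193*J (j(J) = (J**2 - 193*J) + (4 + 15**2) = (J**2 - 193*J) + (4 + 225) = (J**2 - 193*J) + 229 = 229 + J**2 - 193*J)
r = 8/29465 (r = 3/(24819/8 + (229 + (-34)**2 - 193*(-34))) = 3/(24819/8 + (229 + 1156 + 6562)) = 3/(24819/8 + 7947) = 3/(88395/8) = 3*(8/88395) = 8/29465 ≈ 0.00027151)
r + I = 8/29465 + 41252 = 1215490188/29465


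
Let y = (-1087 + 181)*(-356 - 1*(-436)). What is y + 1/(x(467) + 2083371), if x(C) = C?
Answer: -151036578239/2083838 ≈ -72480.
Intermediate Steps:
y = -72480 (y = -906*(-356 + 436) = -906*80 = -72480)
y + 1/(x(467) + 2083371) = -72480 + 1/(467 + 2083371) = -72480 + 1/2083838 = -151036578239/2083838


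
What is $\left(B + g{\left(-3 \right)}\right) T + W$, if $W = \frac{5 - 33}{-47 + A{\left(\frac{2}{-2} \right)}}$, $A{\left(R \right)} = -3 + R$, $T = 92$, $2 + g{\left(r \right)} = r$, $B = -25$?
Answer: $- \frac{140732}{51} \approx -2759.4$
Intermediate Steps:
$g{\left(r \right)} = -2 + r$
$W = \frac{28}{51}$ ($W = \frac{5 - 33}{-47 - \left(3 - \frac{2}{-2}\right)} = - \frac{28}{-47 + \left(-3 + 2 \left(- \frac{1}{2}\right)\right)} = - \frac{28}{-47 - 4} = - \frac{28}{-51} = \left(-28\right) \left(- \frac{1}{51}\right) = \frac{28}{51} \approx 0.54902$)
$\left(B + g{\left(-3 \right)}\right) T + W = \left(-25 - 5\right) 92 + \frac{28}{51} = \left(-30\right) 92 + \frac{28}{51} = -2760 + \frac{28}{51} = - \frac{140732}{51}$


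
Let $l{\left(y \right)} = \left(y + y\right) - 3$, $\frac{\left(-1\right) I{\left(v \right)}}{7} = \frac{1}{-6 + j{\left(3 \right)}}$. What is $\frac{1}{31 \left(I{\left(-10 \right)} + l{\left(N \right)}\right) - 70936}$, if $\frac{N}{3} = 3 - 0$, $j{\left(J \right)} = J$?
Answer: $- \frac{3}{211196} \approx -1.4205 \cdot 10^{-5}$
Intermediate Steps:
$I{\left(v \right)} = \frac{7}{3}$ ($I{\left(v \right)} = - \frac{7}{-6 + 3} = - \frac{7}{-3} = \left(-7\right) \left(- \frac{1}{3}\right) = \frac{7}{3}$)
$N = 9$ ($N = 3 \left(3 - 0\right) = 3 \left(3 + 0\right) = 3 \cdot 3 = 9$)
$l{\left(y \right)} = -3 + 2 y$ ($l{\left(y \right)} = 2 y - 3 = -3 + 2 y$)
$\frac{1}{31 \left(I{\left(-10 \right)} + l{\left(N \right)}\right) - 70936} = \frac{1}{31 \left(\frac{7}{3} + \left(-3 + 2 \cdot 9\right)\right) - 70936} = \frac{1}{31 \left(\frac{7}{3} + \left(-3 + 18\right)\right) - 70936} = \frac{1}{31 \left(\frac{7}{3} + 15\right) - 70936} = \frac{1}{31 \cdot \frac{52}{3} - 70936} = \frac{1}{\frac{1612}{3} - 70936} = \frac{1}{- \frac{211196}{3}} = - \frac{3}{211196}$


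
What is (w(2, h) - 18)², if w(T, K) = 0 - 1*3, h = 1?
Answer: 441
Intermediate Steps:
w(T, K) = -3 (w(T, K) = 0 - 3 = -3)
(w(2, h) - 18)² = (-3 - 18)² = (-21)² = 441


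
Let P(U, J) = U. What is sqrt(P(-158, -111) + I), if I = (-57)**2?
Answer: sqrt(3091) ≈ 55.597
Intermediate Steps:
I = 3249
sqrt(P(-158, -111) + I) = sqrt(-158 + 3249) = sqrt(3091)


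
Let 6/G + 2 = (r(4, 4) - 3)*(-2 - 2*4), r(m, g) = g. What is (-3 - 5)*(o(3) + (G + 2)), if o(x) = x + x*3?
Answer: -108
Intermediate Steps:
o(x) = 4*x (o(x) = x + 3*x = 4*x)
G = -½ (G = 6/(-2 + (4 - 3)*(-2 - 2*4)) = 6/(-2 + 1*(-2 - 8)) = 6/(-2 + 1*(-10)) = 6/(-2 - 10) = 6/(-12) = 6*(-1/12) = -½ ≈ -0.50000)
(-3 - 5)*(o(3) + (G + 2)) = (-3 - 5)*(4*3 + (-½ + 2)) = -8*(12 + 3/2) = -8*27/2 = -108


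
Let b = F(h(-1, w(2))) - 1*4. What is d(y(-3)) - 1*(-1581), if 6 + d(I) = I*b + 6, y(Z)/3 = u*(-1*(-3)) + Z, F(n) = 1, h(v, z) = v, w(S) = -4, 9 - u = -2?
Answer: 1311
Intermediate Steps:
u = 11 (u = 9 - 1*(-2) = 9 + 2 = 11)
y(Z) = 99 + 3*Z (y(Z) = 3*(11*(-1*(-3)) + Z) = 3*(11*3 + Z) = 3*(33 + Z) = 99 + 3*Z)
b = -3 (b = 1 - 1*4 = 1 - 4 = -3)
d(I) = -3*I (d(I) = -6 + (I*(-3) + 6) = -6 + (-3*I + 6) = -6 + (6 - 3*I) = -3*I)
d(y(-3)) - 1*(-1581) = -3*(99 + 3*(-3)) - 1*(-1581) = -3*(99 - 9) + 1581 = -3*90 + 1581 = -270 + 1581 = 1311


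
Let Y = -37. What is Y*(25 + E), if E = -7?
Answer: -666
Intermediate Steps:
Y*(25 + E) = -37*(25 - 7) = -37*18 = -666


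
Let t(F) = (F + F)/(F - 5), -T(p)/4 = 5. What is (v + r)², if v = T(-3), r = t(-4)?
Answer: 29584/81 ≈ 365.23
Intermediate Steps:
T(p) = -20 (T(p) = -4*5 = -20)
t(F) = 2*F/(-5 + F) (t(F) = (2*F)/(-5 + F) = 2*F/(-5 + F))
r = 8/9 (r = 2*(-4)/(-5 - 4) = 2*(-4)/(-9) = 2*(-4)*(-⅑) = 8/9 ≈ 0.88889)
v = -20
(v + r)² = (-20 + 8/9)² = (-172/9)² = 29584/81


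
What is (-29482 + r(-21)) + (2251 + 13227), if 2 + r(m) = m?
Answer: -14027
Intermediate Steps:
r(m) = -2 + m
(-29482 + r(-21)) + (2251 + 13227) = (-29482 + (-2 - 21)) + (2251 + 13227) = (-29482 - 23) + 15478 = -29505 + 15478 = -14027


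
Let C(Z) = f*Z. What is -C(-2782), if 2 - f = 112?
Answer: -306020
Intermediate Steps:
f = -110 (f = 2 - 1*112 = 2 - 112 = -110)
C(Z) = -110*Z
-C(-2782) = -(-110)*(-2782) = -1*306020 = -306020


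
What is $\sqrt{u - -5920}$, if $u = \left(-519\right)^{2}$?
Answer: $\sqrt{275281} \approx 524.67$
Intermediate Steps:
$u = 269361$
$\sqrt{u - -5920} = \sqrt{269361 - -5920} = \sqrt{269361 + 5920} = \sqrt{275281}$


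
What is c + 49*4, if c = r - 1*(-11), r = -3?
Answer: 204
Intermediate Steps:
c = 8 (c = -3 - 1*(-11) = -3 + 11 = 8)
c + 49*4 = 8 + 49*4 = 8 + 196 = 204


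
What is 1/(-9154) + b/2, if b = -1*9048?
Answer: -41412697/9154 ≈ -4524.0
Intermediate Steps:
b = -9048
1/(-9154) + b/2 = 1/(-9154) - 9048/2 = -1/9154 - 9048*½ = -1/9154 - 4524 = -41412697/9154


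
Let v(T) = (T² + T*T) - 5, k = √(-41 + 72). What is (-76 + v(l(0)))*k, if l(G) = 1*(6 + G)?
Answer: -9*√31 ≈ -50.110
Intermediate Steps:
l(G) = 6 + G
k = √31 ≈ 5.5678
v(T) = -5 + 2*T² (v(T) = (T² + T²) - 5 = 2*T² - 5 = -5 + 2*T²)
(-76 + v(l(0)))*k = (-76 + (-5 + 2*(6 + 0)²))*√31 = (-76 + (-5 + 2*6²))*√31 = (-76 + (-5 + 2*36))*√31 = (-76 + (-5 + 72))*√31 = (-76 + 67)*√31 = -9*√31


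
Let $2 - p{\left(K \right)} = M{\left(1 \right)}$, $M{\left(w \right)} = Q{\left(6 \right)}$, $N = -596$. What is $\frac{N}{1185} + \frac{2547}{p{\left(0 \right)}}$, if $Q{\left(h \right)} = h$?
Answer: $- \frac{3020579}{4740} \approx -637.25$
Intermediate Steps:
$M{\left(w \right)} = 6$
$p{\left(K \right)} = -4$ ($p{\left(K \right)} = 2 - 6 = -4$)
$\frac{N}{1185} + \frac{2547}{p{\left(0 \right)}} = - \frac{596}{1185} + \frac{2547}{-4} = \left(-596\right) \frac{1}{1185} + 2547 \left(- \frac{1}{4}\right) = - \frac{596}{1185} - \frac{2547}{4} = - \frac{3020579}{4740}$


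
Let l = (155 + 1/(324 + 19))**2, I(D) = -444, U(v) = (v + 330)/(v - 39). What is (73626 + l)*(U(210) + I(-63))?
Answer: -96228922600080/2235331 ≈ -4.3049e+7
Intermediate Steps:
U(v) = (330 + v)/(-39 + v)
l = 2826623556/117649 (l = (155 + 1/343)**2 = (53166/343)**2 = 2826623556/117649 ≈ 24026.)
(73626 + l)*(U(210) + I(-63)) = (73626 + 2826623556/117649)*((330 + 210)/(-39 + 210) - 444) = 11488648830*(540/171 - 444)/117649 = 11488648830*((1/171)*540 - 444)/117649 = 11488648830*(60/19 - 444)/117649 = (11488648830/117649)*(-8376/19) = -96228922600080/2235331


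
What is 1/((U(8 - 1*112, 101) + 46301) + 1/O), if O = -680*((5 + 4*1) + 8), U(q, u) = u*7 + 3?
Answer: 11560/543447159 ≈ 2.1272e-5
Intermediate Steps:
U(q, u) = 3 + 7*u (U(q, u) = 7*u + 3 = 3 + 7*u)
O = -11560 (O = -680*((5 + 4) + 8) = -680*(9 + 8) = -680*17 = -11560)
1/((U(8 - 1*112, 101) + 46301) + 1/O) = 1/(((3 + 7*101) + 46301) + 1/(-11560)) = 1/(((3 + 707) + 46301) - 1/11560) = 1/((710 + 46301) - 1/11560) = 1/(47011 - 1/11560) = 1/(543447159/11560) = 11560/543447159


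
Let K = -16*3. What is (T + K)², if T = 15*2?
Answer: 324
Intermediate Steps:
K = -48
T = 30
(T + K)² = (30 - 48)² = (-18)² = 324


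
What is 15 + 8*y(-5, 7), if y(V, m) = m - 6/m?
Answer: 449/7 ≈ 64.143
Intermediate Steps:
15 + 8*y(-5, 7) = 15 + 8*(7 - 6/7) = 15 + 8*(43/7) = 15 + 344/7 = 449/7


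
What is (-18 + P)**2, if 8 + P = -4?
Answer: 900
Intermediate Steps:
P = -12 (P = -8 - 4 = -12)
(-18 + P)**2 = (-18 - 12)**2 = (-30)**2 = 900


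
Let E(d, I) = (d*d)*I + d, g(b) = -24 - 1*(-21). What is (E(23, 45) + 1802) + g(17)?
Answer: 25627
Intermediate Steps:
g(b) = -3 (g(b) = -24 + 21 = -3)
E(d, I) = d + I*d² (E(d, I) = d²*I + d = I*d² + d = d + I*d²)
(E(23, 45) + 1802) + g(17) = (23*(1 + 45*23) + 1802) - 3 = (23*(1 + 1035) + 1802) - 3 = (23*1036 + 1802) - 3 = (23828 + 1802) - 3 = 25630 - 3 = 25627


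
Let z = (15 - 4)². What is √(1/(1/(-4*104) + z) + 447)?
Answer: √1132545603935/50335 ≈ 21.143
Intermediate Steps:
z = 121 (z = 11² = 121)
√(1/(1/(-4*104) + z) + 447) = √(1/(1/(-4*104) + 121) + 447) = √(1/(1/(-416) + 121) + 447) = √(1/(-1/416 + 121) + 447) = √(1/(50335/416) + 447) = √(416/50335 + 447) = √(22500161/50335) = √1132545603935/50335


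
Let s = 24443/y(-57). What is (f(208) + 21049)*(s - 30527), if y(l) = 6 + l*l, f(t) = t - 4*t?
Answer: -405807748070/651 ≈ -6.2336e+8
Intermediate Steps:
f(t) = -3*t
y(l) = 6 + l²
s = 24443/3255 (s = 24443/(6 + (-57)²) = 24443/(6 + 3249) = 24443/3255 ≈ 7.5094)
(f(208) + 21049)*(s - 30527) = (-3*208 + 21049)*(24443/3255 - 30527) = (-624 + 21049)*(-99340942/3255) = 20425*(-99340942/3255) = -405807748070/651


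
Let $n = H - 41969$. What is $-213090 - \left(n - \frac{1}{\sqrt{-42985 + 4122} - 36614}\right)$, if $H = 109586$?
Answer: $- \frac{376322501624927}{1340623859} - \frac{i \sqrt{38863}}{1340623859} \approx -2.8071 \cdot 10^{5} - 1.4705 \cdot 10^{-7} i$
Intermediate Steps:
$n = 67617$ ($n = 109586 - 41969 = 67617$)
$-213090 - \left(n - \frac{1}{\sqrt{-42985 + 4122} - 36614}\right) = -213090 + \left(\frac{1}{\sqrt{-42985 + 4122} - 36614} - 67617\right) = -213090 - \left(67617 - \frac{1}{\sqrt{-38863} - 36614}\right) = -213090 - \left(67617 - \frac{1}{i \sqrt{38863} - 36614}\right) = -213090 - \left(67617 - \frac{1}{-36614 + i \sqrt{38863}}\right) = -280707 + \frac{1}{-36614 + i \sqrt{38863}}$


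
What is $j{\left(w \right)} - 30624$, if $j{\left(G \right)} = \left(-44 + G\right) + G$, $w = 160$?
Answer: $-30348$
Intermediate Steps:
$j{\left(G \right)} = -44 + 2 G$
$j{\left(w \right)} - 30624 = \left(-44 + 2 \cdot 160\right) - 30624 = \left(-44 + 320\right) - 30624 = 276 - 30624 = -30348$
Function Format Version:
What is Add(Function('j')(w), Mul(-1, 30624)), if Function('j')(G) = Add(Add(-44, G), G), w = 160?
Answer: -30348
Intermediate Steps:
Function('j')(G) = Add(-44, Mul(2, G))
Add(Function('j')(w), Mul(-1, 30624)) = Add(Add(-44, Mul(2, 160)), Mul(-1, 30624)) = Add(Add(-44, 320), -30624) = Add(276, -30624) = -30348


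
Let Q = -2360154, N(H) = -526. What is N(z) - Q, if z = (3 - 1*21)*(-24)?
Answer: 2359628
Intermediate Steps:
z = 432 (z = (3 - 21)*(-24) = -18*(-24) = 432)
N(z) - Q = -526 - 1*(-2360154) = -526 + 2360154 = 2359628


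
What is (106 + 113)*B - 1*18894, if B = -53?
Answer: -30501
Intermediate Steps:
(106 + 113)*B - 1*18894 = (106 + 113)*(-53) - 1*18894 = 219*(-53) - 18894 = -11607 - 18894 = -30501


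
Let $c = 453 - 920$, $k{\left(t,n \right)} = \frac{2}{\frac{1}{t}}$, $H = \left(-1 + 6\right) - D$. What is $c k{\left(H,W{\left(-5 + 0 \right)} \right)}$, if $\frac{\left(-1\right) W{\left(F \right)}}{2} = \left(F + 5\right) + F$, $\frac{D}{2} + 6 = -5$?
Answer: $-25218$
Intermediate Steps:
$D = -22$ ($D = -12 + 2 \left(-5\right) = -12 - 10 = -22$)
$H = 27$ ($H = \left(-1 + 6\right) - -22 = 5 + 22 = 27$)
$W{\left(F \right)} = -10 - 4 F$ ($W{\left(F \right)} = - 2 \left(\left(F + 5\right) + F\right) = - 2 \left(\left(5 + F\right) + F\right) = - 2 \left(5 + 2 F\right) = -10 - 4 F$)
$k{\left(t,n \right)} = 2 t$
$c = -467$
$c k{\left(H,W{\left(-5 + 0 \right)} \right)} = - 467 \cdot 2 \cdot 27 = \left(-467\right) 54 = -25218$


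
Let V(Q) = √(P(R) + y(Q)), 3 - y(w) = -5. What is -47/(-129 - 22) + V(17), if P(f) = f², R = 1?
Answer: 500/151 ≈ 3.3113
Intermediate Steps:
y(w) = 8 (y(w) = 3 - 1*(-5) = 3 + 5 = 8)
V(Q) = 3 (V(Q) = √(1² + 8) = √(1 + 8) = √9 = 3)
-47/(-129 - 22) + V(17) = -47/(-129 - 22) + 3 = -47/(-151) + 3 = -1/151*(-47) + 3 = 47/151 + 3 = 500/151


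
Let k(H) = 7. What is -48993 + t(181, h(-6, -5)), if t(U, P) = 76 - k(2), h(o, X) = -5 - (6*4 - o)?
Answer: -48924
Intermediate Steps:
h(o, X) = -29 + o (h(o, X) = -5 - (24 - o) = -5 + (-24 + o) = -29 + o)
t(U, P) = 69 (t(U, P) = 76 - 1*7 = 76 - 7 = 69)
-48993 + t(181, h(-6, -5)) = -48993 + 69 = -48924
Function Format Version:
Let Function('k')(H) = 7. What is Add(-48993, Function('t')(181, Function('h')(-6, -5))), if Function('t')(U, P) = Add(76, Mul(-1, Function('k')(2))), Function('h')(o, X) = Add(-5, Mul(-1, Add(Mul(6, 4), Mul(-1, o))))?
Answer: -48924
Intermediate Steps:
Function('h')(o, X) = Add(-29, o) (Function('h')(o, X) = Add(-5, Mul(-1, Add(24, Mul(-1, o)))) = Add(-5, Add(-24, o)) = Add(-29, o))
Function('t')(U, P) = 69 (Function('t')(U, P) = Add(76, Mul(-1, 7)) = Add(76, -7) = 69)
Add(-48993, Function('t')(181, Function('h')(-6, -5))) = Add(-48993, 69) = -48924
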